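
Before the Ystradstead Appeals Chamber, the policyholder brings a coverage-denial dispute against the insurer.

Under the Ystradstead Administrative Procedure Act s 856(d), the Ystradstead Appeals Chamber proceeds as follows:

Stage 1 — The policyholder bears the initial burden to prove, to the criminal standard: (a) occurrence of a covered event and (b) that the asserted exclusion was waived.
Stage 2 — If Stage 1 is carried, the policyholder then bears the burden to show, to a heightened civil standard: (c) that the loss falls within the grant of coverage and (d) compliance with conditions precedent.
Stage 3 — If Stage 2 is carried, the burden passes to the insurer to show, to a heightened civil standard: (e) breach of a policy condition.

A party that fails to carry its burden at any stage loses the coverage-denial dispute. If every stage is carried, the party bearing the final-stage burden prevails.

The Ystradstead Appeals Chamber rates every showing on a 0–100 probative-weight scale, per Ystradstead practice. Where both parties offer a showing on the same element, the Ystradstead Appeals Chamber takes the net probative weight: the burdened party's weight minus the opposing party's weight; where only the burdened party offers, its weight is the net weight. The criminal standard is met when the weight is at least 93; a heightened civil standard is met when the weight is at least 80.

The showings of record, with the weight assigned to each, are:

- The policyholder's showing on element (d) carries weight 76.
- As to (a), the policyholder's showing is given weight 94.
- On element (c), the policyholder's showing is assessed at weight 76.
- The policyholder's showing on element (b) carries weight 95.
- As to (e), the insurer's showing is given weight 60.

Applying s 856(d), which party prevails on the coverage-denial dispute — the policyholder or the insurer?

insurer

At Stage 1 the policyholder must meet the criminal standard (weight is at least 93): on (a) the weight is 94, ≥ 93, so (a) meets the standard; on (b) the weight is 95, which does reach 93, so (b) meets the standard.
  All elements met. The policyholder retains the burden for Stage 2.
At Stage 2 the policyholder must meet a heightened civil standard (weight is at least 80): on (c) the weight is 76, < 80, so (c) does not meet the standard; on (d) the weight is 76, < 80, so (d) does not meet the standard.
  Stage 2 not carried; the policyholder fails its burden.
So the insurer prevails.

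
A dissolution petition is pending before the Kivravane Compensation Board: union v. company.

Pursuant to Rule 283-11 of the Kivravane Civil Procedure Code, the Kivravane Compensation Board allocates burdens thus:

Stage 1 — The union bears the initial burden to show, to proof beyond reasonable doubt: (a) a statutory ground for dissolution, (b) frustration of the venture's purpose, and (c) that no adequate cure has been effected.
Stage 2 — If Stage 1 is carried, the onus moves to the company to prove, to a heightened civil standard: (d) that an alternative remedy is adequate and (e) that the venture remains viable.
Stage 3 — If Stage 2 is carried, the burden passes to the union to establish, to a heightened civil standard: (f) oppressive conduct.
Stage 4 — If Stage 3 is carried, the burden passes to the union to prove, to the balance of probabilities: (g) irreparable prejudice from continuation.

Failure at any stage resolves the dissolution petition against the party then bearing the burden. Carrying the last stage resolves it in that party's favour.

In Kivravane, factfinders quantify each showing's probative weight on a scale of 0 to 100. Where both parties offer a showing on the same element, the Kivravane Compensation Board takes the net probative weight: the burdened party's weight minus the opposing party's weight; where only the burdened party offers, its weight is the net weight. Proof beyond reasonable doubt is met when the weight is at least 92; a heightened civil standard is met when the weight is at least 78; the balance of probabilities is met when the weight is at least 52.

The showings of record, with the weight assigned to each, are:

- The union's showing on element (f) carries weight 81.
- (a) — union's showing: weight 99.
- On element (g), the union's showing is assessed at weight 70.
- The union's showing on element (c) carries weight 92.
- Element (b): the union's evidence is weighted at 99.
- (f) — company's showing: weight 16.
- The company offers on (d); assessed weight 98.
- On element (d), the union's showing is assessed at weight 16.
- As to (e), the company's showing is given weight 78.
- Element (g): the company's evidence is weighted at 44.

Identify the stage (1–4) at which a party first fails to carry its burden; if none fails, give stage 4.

At Stage 1 the union must meet proof beyond reasonable doubt (weight is at least 92): on (a) the weight is 99, ≥ 92, so (a) meets the standard; on (b) the weight is 99, which does reach 92, so (b) meets the standard; on (c) the weight is 92, ≥ 92, so (c) meets the standard.
  All elements met. The burden passes to the company.
At Stage 2 the company must meet a heightened civil standard (weight is at least 78): on (d) the weight is 98 less the opposing 16 gives net 82, which does reach 78, so (d) meets the standard; on (e) the weight is 78, ≥ 78, so (e) meets the standard.
  The company carries Stage 2; the union now bears the burden.
At Stage 3 the union must meet a heightened civil standard (weight is at least 78): on (f) the weight is 81 less the opposing 16 gives net 65, which does not reach 78, so (f) does not meet the standard.
  Stage 3 not carried; the union fails its burden.
So the company prevails.

stage 3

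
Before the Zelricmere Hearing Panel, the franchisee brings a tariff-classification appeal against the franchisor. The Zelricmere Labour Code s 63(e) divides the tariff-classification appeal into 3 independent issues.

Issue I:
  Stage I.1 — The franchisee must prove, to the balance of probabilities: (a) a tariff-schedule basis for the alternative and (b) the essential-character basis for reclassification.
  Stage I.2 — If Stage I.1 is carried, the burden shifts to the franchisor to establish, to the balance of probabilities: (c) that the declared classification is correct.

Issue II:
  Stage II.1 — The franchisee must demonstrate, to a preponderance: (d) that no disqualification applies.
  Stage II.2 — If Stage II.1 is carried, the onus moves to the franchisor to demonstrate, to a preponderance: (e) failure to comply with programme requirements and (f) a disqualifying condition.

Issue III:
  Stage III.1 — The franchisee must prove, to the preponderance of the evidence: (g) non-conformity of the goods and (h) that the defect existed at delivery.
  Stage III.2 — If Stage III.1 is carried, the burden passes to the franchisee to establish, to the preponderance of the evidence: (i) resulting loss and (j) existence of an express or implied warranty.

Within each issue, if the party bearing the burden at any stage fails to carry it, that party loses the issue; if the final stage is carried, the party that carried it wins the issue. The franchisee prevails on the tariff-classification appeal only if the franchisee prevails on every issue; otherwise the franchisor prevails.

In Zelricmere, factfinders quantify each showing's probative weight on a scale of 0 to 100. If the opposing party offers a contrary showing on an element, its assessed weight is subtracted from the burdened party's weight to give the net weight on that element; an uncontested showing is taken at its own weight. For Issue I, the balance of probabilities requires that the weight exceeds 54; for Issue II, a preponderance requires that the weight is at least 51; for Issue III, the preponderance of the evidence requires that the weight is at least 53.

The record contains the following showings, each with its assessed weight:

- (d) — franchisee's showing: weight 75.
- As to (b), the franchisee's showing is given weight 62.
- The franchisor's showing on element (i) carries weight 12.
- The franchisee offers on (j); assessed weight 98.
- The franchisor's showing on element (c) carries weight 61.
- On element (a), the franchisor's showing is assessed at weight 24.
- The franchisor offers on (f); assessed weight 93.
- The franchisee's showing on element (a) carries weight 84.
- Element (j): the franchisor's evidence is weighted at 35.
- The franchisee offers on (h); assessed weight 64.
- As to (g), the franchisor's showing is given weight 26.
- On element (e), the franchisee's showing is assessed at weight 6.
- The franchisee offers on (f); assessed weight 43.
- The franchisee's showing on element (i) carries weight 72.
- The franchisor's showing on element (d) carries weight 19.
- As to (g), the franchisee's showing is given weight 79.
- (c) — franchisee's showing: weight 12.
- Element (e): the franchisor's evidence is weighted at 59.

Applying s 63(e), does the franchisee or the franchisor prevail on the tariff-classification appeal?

franchisee

— Issue I —
Stage I.1 (franchisee, the balance of probabilities, weight exceeds 54): (a) net 84−24=60 > 54 — meets; (b) 62 > 54 — meets.
  All elements met. The burden passes to the franchisor.
Stage I.2 (franchisor, the balance of probabilities, weight exceeds 54): (c) net 61−12=49 ≤ 54 — fails.
  The franchisor does not carry Stage I.2.
So the franchisee prevails on this issue.
— Issue II —
Stage II.1 (franchisee, a preponderance, weight is at least 51): (d) net 75−19=56 ≥ 51 — meets.
  Stage II.1 is satisfied; the onus moves to the franchisor.
Stage II.2 (franchisor, a preponderance, weight is at least 51): (e) net 59−6=53 ≥ 51 — meets; (f) net 93−43=50 < 51 — fails.
  The franchisor does not carry Stage II.2.
The franchisee prevails on this issue.
— Issue III —
At Stage III.1 the franchisee must meet the preponderance of the evidence (weight is at least 53): on (g) the weight is 79 less the opposing 26 gives net 53, which does reach 53, so (g) meets the standard; on (h) the weight is 64, which does reach 53, so (h) meets the standard.
  Stage III.1 carried; the burden remains with the franchisee.
At Stage III.2 the franchisee must meet the preponderance of the evidence (weight is at least 53): on (i) the weight is 72 less the opposing 12 gives net 60, ≥ 53, so (i) meets the standard; on (j) the weight is 98 less the opposing 35 gives net 63, which does reach 53, so (j) meets the standard.
  Stage III.2 carried; the final stage is satisfied.
Every stage carried; the franchisee prevails on this issue.
Per-issue: Issue I → franchisee; Issue II → franchisee; Issue III → franchisee. The franchisee must prevail on every issue; overall, the franchisee prevails.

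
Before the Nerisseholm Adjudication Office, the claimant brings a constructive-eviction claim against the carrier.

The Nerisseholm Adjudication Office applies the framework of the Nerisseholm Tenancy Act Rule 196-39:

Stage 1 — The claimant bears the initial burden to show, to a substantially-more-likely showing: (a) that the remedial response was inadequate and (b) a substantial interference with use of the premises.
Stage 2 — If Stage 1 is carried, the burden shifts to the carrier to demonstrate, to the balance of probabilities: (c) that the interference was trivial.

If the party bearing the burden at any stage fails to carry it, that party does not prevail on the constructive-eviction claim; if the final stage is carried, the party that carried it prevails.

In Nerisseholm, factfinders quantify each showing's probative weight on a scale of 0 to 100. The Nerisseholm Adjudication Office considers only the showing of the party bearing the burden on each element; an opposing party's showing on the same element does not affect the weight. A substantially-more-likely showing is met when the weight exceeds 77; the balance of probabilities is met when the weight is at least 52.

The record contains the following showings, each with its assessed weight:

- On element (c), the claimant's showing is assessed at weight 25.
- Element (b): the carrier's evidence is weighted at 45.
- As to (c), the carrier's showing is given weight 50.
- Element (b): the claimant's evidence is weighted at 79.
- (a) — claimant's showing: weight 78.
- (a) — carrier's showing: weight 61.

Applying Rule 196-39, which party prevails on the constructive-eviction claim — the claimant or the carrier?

claimant

Stage 1 — burden on claimant; standard: a substantially-more-likely showing (weight exceeds 77).
    (a): 78 (carrier's 61 disregarded) > 77 [met]
    (b): 79 (carrier's 45 disregarded) > 77 [met]
  All elements met. The burden passes to the carrier.
Stage 2 — burden on carrier; standard: the balance of probabilities (weight is at least 52).
    (c): 50 (claimant's 25 disregarded) < 52 [not met]
  Stage 2 not carried; the carrier fails its burden.
So the claimant prevails.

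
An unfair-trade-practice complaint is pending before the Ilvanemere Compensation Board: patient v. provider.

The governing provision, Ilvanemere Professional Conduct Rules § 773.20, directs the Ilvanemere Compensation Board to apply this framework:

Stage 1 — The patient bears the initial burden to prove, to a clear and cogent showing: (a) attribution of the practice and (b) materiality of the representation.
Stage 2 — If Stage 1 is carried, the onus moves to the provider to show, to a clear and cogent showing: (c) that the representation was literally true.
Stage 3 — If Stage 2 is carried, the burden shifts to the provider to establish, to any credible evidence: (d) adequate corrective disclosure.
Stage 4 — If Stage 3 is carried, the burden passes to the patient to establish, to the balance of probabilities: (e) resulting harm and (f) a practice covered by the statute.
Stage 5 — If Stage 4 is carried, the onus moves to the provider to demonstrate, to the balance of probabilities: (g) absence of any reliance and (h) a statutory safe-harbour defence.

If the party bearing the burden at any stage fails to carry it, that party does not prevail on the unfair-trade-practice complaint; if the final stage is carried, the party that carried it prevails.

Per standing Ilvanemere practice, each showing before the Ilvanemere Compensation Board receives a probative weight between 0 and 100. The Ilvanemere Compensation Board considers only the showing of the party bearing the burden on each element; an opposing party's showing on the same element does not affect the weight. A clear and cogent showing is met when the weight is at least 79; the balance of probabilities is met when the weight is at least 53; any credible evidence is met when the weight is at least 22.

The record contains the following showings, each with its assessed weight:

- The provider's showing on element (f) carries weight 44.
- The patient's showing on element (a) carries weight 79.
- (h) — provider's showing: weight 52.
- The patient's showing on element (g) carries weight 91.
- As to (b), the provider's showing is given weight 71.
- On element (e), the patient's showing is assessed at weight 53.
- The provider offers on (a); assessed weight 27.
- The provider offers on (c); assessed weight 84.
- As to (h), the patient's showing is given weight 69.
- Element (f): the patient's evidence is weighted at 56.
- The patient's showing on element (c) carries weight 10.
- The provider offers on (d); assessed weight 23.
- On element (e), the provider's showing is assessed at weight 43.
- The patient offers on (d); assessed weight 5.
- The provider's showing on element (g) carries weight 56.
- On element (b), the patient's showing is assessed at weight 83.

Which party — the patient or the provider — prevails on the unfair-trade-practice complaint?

patient

Stage 1 (patient, a clear and cogent showing, weight is at least 79): (a) 79 (provider's 27 disregarded) ≥ 79 — meets; (b) 83 (provider's 71 disregarded) ≥ 79 — meets.
  Stage 1 is satisfied; the onus moves to the provider.
Stage 2 (provider, a clear and cogent showing, weight is at least 79): (c) 84 (patient's 10 disregarded) ≥ 79 — meets.
  Stage 2 carried; the burden remains with the provider.
Stage 3 (provider, any credible evidence, weight is at least 22): (d) 23 (patient's 5 disregarded) ≥ 22 — meets.
  The provider carries Stage 3; the patient now bears the burden.
Stage 4 (patient, the balance of probabilities, weight is at least 53): (e) 53 (provider's 43 disregarded) ≥ 53 — meets; (f) 56 (provider's 44 disregarded) ≥ 53 — meets.
  Stage 4 carried; the burden shifts to the provider.
Stage 5 (provider, the balance of probabilities, weight is at least 53): (g) 56 (patient's 91 disregarded) ≥ 53 — meets; (h) 52 (patient's 69 disregarded) < 53 — fails.
  Not every element is met, so the provider fails to carry Stage 5.
The analysis ends at Stage 5; the patient prevails.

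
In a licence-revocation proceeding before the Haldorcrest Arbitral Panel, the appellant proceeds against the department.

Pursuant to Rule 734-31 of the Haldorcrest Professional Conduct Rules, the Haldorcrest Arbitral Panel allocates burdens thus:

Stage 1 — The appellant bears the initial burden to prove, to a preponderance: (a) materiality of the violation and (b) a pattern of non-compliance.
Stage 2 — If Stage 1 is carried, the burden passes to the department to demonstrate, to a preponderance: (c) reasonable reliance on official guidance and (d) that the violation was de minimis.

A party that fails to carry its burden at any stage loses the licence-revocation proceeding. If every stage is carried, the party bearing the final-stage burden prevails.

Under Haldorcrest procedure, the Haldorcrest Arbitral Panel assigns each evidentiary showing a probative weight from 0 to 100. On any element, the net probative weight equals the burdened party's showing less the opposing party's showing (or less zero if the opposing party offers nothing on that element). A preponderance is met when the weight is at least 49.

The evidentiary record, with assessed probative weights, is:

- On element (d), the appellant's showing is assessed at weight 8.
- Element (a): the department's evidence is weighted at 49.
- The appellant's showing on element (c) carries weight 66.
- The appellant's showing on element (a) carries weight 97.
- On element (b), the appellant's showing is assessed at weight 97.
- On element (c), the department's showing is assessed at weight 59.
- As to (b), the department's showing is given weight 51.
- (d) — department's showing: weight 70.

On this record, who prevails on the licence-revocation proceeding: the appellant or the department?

department

Stage 1 (appellant, a preponderance, weight is at least 49): (a) net 97−49=48 < 49 — fails; (b) net 97−51=46 < 49 — fails.
  Not every element is met, so the appellant fails to carry Stage 1.
The department prevails.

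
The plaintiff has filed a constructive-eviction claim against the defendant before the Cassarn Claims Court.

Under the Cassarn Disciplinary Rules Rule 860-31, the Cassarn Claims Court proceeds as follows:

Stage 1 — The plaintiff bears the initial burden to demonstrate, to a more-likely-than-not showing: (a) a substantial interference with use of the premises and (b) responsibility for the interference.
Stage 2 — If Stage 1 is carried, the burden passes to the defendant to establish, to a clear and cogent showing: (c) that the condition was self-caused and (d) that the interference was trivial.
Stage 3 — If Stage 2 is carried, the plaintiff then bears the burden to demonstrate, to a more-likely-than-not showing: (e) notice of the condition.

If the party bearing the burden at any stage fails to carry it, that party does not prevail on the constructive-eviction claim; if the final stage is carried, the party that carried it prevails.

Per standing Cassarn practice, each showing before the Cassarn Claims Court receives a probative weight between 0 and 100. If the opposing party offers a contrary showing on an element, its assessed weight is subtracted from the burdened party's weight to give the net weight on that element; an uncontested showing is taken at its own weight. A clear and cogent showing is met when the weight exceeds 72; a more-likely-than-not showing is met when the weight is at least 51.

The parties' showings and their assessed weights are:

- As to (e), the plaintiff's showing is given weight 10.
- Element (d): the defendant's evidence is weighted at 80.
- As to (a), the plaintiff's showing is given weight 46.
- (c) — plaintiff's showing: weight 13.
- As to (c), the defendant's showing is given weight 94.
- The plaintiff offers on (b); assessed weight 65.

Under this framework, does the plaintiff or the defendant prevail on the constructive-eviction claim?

defendant

At Stage 1 the plaintiff must meet a more-likely-than-not showing (weight is at least 51): on (a) the weight is 46, which does not reach 51, so (a) does not meet the standard; on (b) the weight is 65, which does reach 51, so (b) meets the standard.
  The plaintiff does not carry Stage 1.
The defendant prevails.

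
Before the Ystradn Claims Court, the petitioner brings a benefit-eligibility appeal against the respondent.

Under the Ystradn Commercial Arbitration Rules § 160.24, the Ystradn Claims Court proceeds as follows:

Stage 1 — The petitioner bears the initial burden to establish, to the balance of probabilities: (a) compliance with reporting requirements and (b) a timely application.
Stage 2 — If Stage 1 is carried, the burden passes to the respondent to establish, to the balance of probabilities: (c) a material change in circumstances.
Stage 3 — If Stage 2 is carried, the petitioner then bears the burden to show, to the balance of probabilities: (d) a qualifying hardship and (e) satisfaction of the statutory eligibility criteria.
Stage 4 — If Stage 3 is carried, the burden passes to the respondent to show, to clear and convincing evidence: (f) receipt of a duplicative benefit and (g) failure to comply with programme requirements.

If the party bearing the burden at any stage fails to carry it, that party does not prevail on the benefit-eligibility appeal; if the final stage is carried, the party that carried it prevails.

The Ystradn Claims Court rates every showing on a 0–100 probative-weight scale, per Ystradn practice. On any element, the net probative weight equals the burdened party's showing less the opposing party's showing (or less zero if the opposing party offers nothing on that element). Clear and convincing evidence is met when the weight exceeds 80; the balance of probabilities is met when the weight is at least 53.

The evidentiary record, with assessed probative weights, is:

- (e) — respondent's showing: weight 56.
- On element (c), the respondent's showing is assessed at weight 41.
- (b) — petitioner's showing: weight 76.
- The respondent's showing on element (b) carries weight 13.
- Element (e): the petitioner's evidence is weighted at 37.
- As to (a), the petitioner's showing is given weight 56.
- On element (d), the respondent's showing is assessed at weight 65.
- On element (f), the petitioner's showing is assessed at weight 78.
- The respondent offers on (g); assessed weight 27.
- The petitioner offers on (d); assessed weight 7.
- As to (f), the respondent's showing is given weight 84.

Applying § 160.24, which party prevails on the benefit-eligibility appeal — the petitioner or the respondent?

Stage 1 — burden on petitioner; standard: the balance of probabilities (weight is at least 53).
    (a): 56 ≥ 53 [met]
    (b): 76 − 13 = 63 ≥ 53 [met]
  All elements met. The burden passes to the respondent.
Stage 2 — burden on respondent; standard: the balance of probabilities (weight is at least 53).
    (c): 41 < 53 [not met]
  Not every element is met, so the respondent fails to carry Stage 2.
So the petitioner prevails.

petitioner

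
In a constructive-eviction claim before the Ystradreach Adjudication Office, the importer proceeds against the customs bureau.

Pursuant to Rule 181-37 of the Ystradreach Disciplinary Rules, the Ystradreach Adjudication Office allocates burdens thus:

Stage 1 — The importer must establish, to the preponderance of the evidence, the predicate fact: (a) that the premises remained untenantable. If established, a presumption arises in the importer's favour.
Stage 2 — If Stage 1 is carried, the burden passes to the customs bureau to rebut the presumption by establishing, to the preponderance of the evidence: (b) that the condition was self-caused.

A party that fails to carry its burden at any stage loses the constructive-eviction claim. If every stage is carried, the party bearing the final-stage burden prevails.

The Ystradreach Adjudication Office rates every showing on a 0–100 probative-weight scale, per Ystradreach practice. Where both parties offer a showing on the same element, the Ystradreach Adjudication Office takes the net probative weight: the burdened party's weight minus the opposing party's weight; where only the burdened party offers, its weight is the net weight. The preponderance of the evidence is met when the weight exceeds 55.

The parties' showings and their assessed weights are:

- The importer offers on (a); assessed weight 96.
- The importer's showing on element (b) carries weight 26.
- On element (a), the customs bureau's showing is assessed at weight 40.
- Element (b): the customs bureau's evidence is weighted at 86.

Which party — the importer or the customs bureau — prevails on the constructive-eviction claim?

Stage 1 — burden on importer; standard: the preponderance of the evidence (weight exceeds 55).
    (a): 96 − 40 = 56 > 55 [met]
  All elements met. The burden passes to the customs bureau.
Stage 2 — burden on customs bureau; standard: the preponderance of the evidence (weight exceeds 55).
    (b): 86 − 26 = 60 > 55 [met]
  The customs bureau carries the last stage.
With every stage satisfied, the customs bureau prevails.

customs bureau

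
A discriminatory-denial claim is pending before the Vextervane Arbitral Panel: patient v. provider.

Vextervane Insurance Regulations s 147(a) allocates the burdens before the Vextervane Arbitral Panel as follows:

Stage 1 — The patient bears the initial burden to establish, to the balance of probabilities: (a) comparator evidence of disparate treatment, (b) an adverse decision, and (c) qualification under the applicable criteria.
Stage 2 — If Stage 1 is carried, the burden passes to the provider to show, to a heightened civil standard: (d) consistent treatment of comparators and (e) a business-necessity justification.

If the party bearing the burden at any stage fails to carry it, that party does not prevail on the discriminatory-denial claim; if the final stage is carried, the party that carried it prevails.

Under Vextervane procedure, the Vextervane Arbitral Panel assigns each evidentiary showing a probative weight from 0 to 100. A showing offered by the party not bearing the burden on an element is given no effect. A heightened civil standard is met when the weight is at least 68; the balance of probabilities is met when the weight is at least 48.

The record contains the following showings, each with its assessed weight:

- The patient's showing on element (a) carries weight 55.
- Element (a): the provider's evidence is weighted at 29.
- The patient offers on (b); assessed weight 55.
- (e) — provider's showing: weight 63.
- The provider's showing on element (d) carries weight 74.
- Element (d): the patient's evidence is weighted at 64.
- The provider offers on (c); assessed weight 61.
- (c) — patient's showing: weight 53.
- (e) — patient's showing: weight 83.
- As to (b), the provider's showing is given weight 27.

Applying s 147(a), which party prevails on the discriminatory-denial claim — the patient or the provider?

patient

Stage 1 (patient, the balance of probabilities, weight is at least 48): (a) 55 (provider's 29 disregarded) ≥ 48 — meets; (b) 55 (provider's 27 disregarded) ≥ 48 — meets; (c) 53 (provider's 61 disregarded) ≥ 48 — meets.
  Stage 1 is satisfied; the onus moves to the provider.
Stage 2 (provider, a heightened civil standard, weight is at least 68): (d) 74 (patient's 64 disregarded) ≥ 68 — meets; (e) 63 (patient's 83 disregarded) < 68 — fails.
  The provider does not carry Stage 2.
The patient prevails.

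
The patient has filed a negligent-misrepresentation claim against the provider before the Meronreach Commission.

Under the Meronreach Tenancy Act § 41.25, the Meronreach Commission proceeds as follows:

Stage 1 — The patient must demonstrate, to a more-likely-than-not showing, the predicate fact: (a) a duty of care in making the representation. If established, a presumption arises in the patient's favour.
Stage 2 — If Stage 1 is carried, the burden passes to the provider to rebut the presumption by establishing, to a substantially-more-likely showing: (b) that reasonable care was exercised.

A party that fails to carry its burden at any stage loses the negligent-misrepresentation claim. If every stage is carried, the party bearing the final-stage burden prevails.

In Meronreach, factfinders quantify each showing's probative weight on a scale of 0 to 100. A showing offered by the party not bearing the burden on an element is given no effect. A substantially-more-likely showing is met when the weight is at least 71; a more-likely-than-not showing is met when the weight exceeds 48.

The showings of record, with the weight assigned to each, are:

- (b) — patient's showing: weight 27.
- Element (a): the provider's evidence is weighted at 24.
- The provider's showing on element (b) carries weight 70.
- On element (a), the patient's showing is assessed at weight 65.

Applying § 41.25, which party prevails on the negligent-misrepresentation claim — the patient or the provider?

patient

At Stage 1 the patient must meet a more-likely-than-not showing (weight exceeds 48): on (a) the weight is 65 (the provider's 24 is given no effect), > 48, so (a) meets the standard.
  Stage 1 carried; the burden shifts to the provider.
At Stage 2 the provider must meet a substantially-more-likely showing (weight is at least 71): on (b) the weight is 70 (the patient's 27 is given no effect), < 71, so (b) does not meet the standard.
  Stage 2 not carried; the provider fails its burden.
The analysis ends at Stage 2; the patient prevails.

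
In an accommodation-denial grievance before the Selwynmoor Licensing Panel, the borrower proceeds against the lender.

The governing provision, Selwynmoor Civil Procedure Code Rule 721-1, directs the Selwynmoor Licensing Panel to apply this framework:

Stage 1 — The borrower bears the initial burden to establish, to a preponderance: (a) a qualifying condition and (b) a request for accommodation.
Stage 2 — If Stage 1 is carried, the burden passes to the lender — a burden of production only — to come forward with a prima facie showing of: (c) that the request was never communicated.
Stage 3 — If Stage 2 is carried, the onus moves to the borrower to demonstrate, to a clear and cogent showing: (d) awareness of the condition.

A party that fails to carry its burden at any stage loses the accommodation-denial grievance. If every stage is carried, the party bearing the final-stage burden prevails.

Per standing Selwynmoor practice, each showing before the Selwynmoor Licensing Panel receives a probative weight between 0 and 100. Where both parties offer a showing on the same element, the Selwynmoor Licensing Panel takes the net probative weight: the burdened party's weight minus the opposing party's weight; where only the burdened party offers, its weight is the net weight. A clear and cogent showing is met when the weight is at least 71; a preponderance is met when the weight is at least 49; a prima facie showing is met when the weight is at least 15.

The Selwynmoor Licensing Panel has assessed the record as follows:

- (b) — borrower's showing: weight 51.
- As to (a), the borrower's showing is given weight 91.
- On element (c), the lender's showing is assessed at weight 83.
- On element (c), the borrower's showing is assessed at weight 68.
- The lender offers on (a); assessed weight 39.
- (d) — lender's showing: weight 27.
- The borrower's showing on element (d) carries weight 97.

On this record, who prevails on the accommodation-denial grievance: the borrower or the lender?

lender

At Stage 1 the borrower must meet a preponderance (weight is at least 49): on (a) the weight is 91 less the opposing 39 gives net 52, ≥ 49, so (a) meets the standard; on (b) the weight is 51, ≥ 49, so (b) meets the standard.
  All elements met. The burden passes to the lender.
At Stage 2 the lender must meet a prima facie showing (weight is at least 15): on (c) the weight is 83 less the opposing 68 gives net 15, ≥ 15, so (c) meets the standard.
  The lender carries Stage 2; the borrower now bears the burden.
At Stage 3 the borrower must meet a clear and cogent showing (weight is at least 71): on (d) the weight is 97 less the opposing 27 gives net 70, which does not reach 71, so (d) does not meet the standard.
  Stage 3 not carried; the borrower fails its burden.
The lender prevails.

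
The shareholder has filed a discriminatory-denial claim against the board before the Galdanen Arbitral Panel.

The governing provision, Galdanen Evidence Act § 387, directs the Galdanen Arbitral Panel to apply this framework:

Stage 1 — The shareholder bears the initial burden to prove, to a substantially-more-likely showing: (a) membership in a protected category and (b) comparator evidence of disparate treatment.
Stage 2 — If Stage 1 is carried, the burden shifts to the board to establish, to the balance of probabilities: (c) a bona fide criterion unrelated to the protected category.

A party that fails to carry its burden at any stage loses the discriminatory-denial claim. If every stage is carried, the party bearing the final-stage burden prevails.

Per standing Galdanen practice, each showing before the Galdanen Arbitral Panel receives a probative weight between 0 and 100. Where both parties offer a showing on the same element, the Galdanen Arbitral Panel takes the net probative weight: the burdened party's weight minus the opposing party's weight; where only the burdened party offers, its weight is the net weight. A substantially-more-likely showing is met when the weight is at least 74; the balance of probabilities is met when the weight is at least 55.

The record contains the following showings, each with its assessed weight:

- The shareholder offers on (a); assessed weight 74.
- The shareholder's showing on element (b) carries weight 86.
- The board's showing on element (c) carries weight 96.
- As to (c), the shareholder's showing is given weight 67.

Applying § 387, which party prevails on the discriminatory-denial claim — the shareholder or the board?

Stage 1 (shareholder, a substantially-more-likely showing, weight is at least 74): (a) 74 ≥ 74 — meets; (b) 86 ≥ 74 — meets.
  Stage 1 is satisfied; the onus moves to the board.
Stage 2 (board, the balance of probabilities, weight is at least 55): (c) net 96−67=29 < 55 — fails.
  Stage 2 not carried; the board fails its burden.
The shareholder prevails.

shareholder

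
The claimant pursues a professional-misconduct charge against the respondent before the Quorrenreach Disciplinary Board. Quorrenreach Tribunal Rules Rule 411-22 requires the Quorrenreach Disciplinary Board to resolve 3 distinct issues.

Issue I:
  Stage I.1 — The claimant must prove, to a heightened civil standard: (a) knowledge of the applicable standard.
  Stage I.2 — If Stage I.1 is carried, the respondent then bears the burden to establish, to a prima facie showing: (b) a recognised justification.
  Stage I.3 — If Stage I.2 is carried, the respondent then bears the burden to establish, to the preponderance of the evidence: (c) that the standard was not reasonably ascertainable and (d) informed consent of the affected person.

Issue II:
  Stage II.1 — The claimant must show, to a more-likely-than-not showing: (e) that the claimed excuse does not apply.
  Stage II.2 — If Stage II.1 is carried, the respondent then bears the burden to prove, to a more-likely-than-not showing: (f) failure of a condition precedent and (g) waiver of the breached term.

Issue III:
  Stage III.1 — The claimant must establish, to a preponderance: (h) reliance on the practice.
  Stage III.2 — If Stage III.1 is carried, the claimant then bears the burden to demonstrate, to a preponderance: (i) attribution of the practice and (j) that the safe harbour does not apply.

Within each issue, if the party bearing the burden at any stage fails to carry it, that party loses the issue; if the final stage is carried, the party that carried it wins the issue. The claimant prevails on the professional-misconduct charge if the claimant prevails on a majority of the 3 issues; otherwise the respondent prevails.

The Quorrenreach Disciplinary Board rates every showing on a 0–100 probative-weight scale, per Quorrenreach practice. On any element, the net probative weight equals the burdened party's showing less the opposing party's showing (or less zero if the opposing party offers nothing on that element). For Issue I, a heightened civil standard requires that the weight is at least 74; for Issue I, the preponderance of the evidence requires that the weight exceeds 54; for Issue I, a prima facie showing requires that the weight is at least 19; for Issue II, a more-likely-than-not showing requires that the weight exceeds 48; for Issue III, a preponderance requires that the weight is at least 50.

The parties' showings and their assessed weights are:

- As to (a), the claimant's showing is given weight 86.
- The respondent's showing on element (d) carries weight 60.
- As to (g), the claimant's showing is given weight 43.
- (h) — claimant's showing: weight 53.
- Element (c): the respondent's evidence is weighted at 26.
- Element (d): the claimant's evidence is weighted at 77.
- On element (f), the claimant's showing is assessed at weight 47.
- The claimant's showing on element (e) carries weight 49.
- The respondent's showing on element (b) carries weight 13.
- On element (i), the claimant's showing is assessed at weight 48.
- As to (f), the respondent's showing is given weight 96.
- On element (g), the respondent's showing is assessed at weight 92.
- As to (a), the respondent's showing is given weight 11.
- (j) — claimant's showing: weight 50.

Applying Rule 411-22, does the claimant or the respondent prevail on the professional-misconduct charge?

respondent

— Issue I —
Stage I.1 — burden on claimant; standard: a heightened civil standard (weight is at least 74).
    (a): 86 − 11 = 75 ≥ 74 [met]
  Stage I.1 carried; the burden shifts to the respondent.
Stage I.2 — burden on respondent; standard: a prima facie showing (weight is at least 19).
    (b): 13 < 19 [not met]
  Stage I.2 not carried; the respondent fails its burden.
The analysis ends at Stage I.2; the claimant prevails on this issue.
— Issue II —
Stage II.1 (claimant, a more-likely-than-not showing, weight exceeds 48): (e) 49 > 48 — meets.
  Stage II.1 carried; the burden shifts to the respondent.
Stage II.2 (respondent, a more-likely-than-not showing, weight exceeds 48): (f) net 96−47=49 > 48 — meets; (g) net 92−43=49 > 48 — meets.
  All elements met at the final stage.
All stages carried — the respondent prevails on this issue.
— Issue III —
Stage III.1 — burden on claimant; standard: a preponderance (weight is at least 50).
    (h): 53 ≥ 50 [met]
  All elements met. The claimant retains the burden for Stage III.2.
Stage III.2 — burden on claimant; standard: a preponderance (weight is at least 50).
    (i): 48 < 50 [not met]
    (j): 50 ≥ 50 [met]
  Not every element is met, so the claimant fails to carry Stage III.2.
The analysis ends at Stage III.2; the respondent prevails on this issue.
Per-issue: Issue I → claimant; Issue II → respondent; Issue III → respondent. The claimant must prevail on a majority of issues; overall, the respondent prevails.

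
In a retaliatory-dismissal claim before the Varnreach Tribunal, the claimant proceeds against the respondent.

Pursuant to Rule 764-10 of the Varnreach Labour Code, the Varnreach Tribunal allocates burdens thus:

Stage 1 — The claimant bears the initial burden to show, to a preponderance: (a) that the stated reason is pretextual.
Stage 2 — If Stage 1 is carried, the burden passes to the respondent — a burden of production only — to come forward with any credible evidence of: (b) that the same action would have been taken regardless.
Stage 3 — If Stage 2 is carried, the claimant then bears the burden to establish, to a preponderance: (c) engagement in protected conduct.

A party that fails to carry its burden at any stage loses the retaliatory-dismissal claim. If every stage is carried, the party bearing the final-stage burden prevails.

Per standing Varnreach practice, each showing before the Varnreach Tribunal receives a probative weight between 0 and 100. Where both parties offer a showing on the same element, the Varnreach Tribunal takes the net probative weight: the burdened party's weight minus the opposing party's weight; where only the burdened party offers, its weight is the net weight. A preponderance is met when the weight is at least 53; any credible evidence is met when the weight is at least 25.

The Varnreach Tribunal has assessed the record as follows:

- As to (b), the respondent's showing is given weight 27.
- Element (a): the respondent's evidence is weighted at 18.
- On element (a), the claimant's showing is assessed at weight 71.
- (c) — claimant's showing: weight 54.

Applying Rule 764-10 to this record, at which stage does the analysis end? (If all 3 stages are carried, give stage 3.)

Stage 1 — burden on claimant; standard: a preponderance (weight is at least 53).
    (a): 71 − 18 = 53 ≥ 53 [met]
  Stage 1 carried; the burden shifts to the respondent.
Stage 2 — burden on respondent; standard: any credible evidence (weight is at least 25).
    (b): 27 ≥ 25 [met]
  The respondent carries Stage 2; the claimant now bears the burden.
Stage 3 — burden on claimant; standard: a preponderance (weight is at least 53).
    (c): 54 ≥ 53 [met]
  Stage 3 carried; the final stage is satisfied.
All stages carried — the claimant prevails.

stage 3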